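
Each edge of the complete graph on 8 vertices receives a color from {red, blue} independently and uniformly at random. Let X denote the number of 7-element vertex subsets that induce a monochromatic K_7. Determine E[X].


Let X = Σ_S X_S over the C(8, 7) = 8 subsets S of size 7, where X_S = 1 if the K_7 on S is monochromatic.
For a fixed S, the K_7 on S has C(7, 2) = 21 edges. P[all 21 edges red] = (1/2)^21, and likewise for blue, so P[monochromatic] = 2·(1/2)^21 = 2^{1 − 21} = 1/1048576.
By linearity: E[X] = C(8, 7) · 2^{1 − 21} = 8 · 1/1048576 = 1/131072.
Numerically: E[X] ≈ 0.00001.

E[X] = C(8,7)·2^(1−C(7,2)) = 1/131072 ≈ 0.00001.


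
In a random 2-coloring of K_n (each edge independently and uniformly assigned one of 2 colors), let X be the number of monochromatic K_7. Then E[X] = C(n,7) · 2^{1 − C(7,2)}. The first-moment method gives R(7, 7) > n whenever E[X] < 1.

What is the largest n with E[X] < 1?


We need C(n, 7) · 2^{1 − 21} < 1, i.e. C(n, 7) < 2^{21 − 1} = 1048576.
Check values of n near the boundary:
  n = 25: C(25, 7) = 480700; 480700 < 1048576? YES
  n = 26: C(26, 7) = 657800; 657800 < 1048576? YES
  n = 27: C(27, 7) = 888030; 888030 < 1048576? YES
  n = 28: C(28, 7) = 1184040; 1184040 < 1048576? NO
  n = 29: C(29, 7) = 1560780; 1560780 < 1048576? NO
  n = 30: C(30, 7) = 2035800; 2035800 < 1048576? NO
The largest n with C(n, 7) < 1048576 is n = 27 (where E[X] = 444015/524288 ≈ 0.846891). Hence R(7, 7) > 27, i.e. R(7, 7) ≥ 28.

Largest n = 27; hence R(7, 7) > 27.


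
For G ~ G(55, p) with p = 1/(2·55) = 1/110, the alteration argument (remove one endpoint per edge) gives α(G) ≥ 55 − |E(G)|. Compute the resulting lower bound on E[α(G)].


E[|E(G)|] = C(55, 2)·p = 1485 · (1/110) = 27/2.
E[α(G)] ≥ n − E[|E(G)|] = 55 − 27/2 = 83/2.
Numerically: ≈ 41.50000.
(This is only a lower bound; the true E[α(G)] may be larger.)

E[α(G)] ≥ 83/2 ≈ 41.50000.


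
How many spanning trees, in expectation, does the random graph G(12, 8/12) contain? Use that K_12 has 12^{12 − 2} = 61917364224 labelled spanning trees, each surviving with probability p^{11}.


K_12 has 12^{12 − 2} = 61917364224 labelled spanning trees.
For each such spanning tree H, let X_H = 1 if all 11 edges of H are present in G. Then P[X_H = 1] = p^{11} = (2/3)^{11} = 2048/177147.
Summing the indicators: E[X] = Σ_H E[X_H] = 61917364224 · p^{11} = 61917364224 · 2048/177147 = 2147483648/3.
Numerically: E[X] ≈ 7.16e+08.

E[X] = 61917364224 · (2/3)^{11} = 2147483648/3 ≈ 7.16e+08.


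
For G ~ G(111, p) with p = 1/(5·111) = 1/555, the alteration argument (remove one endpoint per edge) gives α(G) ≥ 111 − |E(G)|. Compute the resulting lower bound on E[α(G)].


E[|E(G)|] = C(111, 2)·p = 6105 · (1/555) = 11.
E[α(G)] ≥ n − E[|E(G)|] = 111 − 11 = 100.
Numerically: ≈ 100.00000.
(This is only a lower bound; the true E[α(G)] may be larger.)

E[α(G)] ≥ 100 ≈ 100.00000.


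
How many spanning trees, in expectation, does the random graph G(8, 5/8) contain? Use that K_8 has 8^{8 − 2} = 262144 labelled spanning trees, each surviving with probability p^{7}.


K_8 has 8^{8 − 2} = 262144 labelled spanning trees.
For each such spanning tree H, let X_H = 1 if all 7 edges of H are present in G. Then P[X_H = 1] = p^{7} = (5/8)^{7} = 78125/2097152.
Summing the indicators: E[X] = Σ_H E[X_H] = 262144 · p^{7} = 262144 · 78125/2097152 = 78125/8.
Numerically: E[X] ≈ 9765.6.

E[X] = 262144 · (5/8)^{7} = 78125/8 ≈ 9765.6.


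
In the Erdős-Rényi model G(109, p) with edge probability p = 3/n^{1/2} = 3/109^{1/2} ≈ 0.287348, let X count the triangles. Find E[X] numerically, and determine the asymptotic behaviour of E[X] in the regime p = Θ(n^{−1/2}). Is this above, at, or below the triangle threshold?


Number of potential triangles: C(109, 3) = 209934.
Each occurs with probability p³ ≈ (0.287348)³ ≈ 2.37259722e-02.
By linearity: E[X] = C(109, 3)·p³ ≈ 209934 · 2.37259722e-02 ≈ 4980.888248.
Since α = 1/2 < 1, p = c/n^{1/2} ≫ 1/n is above the triangle threshold p ~ 1/n. Asymptotically E[X] ~ (c³/6)·n^{3(1−α)} = (3³/6)·n^{1.5} → ∞; triangles are abundant w.h.p.

E[X] ≈ 4980.888248; in regime p = Θ(1/n^{1/2}) E[X] diverges (above the triangle threshold p ~ 1/n).


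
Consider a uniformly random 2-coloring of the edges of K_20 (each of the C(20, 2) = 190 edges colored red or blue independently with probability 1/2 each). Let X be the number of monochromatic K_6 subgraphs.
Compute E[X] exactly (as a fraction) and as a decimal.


Let X = Σ_S X_S over the C(20, 6) = 38760 subsets S of size 6, where X_S = 1 if the K_6 on S is monochromatic.
For a fixed S, the K_6 on S has C(6, 2) = 15 edges. P[all 15 edges red] = (1/2)^15, and likewise for blue, so P[monochromatic] = 2·(1/2)^15 = 2^{1 − 15} = 1/16384.
By linearity: E[X] = C(20, 6) · 2^{1 − 15} = 38760 · 1/16384 = 4845/2048.
Numerically: E[X] ≈ 2.366.

E[X] = C(20,6)·2^(1−C(6,2)) = 4845/2048 ≈ 2.366.


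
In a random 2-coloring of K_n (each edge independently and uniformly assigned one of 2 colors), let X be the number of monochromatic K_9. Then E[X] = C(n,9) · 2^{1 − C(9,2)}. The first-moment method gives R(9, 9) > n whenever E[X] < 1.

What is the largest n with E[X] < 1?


We need C(n, 9) · 2^{1 − 36} < 1, i.e. C(n, 9) < 2^{36 − 1} = 34359738368.
Check values of n near the boundary:
  n = 62: C(62, 9) = 20286591270; 20286591270 < 34359738368? YES
  n = 63: C(63, 9) = 23667689815; 23667689815 < 34359738368? YES
  n = 64: C(64, 9) = 27540584512; 27540584512 < 34359738368? YES
  n = 65: C(65, 9) = 31966749880; 31966749880 < 34359738368? YES
  n = 66: C(66, 9) = 37014131440; 37014131440 < 34359738368? NO
  n = 67: C(67, 9) = 42757703560; 42757703560 < 34359738368? NO
The largest n with C(n, 9) < 34359738368 is n = 65 (where E[X] = 3995843735/4294967296 ≈ 0.9304). Hence R(9, 9) > 65, i.e. R(9, 9) ≥ 66.

Largest n = 65; hence R(9, 9) > 65.


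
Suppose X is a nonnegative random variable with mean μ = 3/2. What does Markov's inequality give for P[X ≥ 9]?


μ = E[X] = 3/2, a = 9.
Markov: P[X ≥ 9] ≤ μ/a = (3/2)/9 = 1/6.
Numerically: ≈ 0.16667.
(Since a = 9 > μ = 1.50000, the bound 1/6 is < 1 and informative.)

P[X ≥ 9] ≤ 1/6 ≈ 0.16667.


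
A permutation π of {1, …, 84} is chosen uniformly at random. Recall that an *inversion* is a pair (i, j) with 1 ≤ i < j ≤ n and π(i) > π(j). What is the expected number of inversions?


Write X = Σ X_I over the C(84, 2) = 3486 pairs i < j, with X_I the indicator of one inversion.
There are 3486 indicators.
For each fixed pair i < j, the values π(i) and π(j) are two distinct elements of {1, …, 84} in uniformly random order; by symmetry P[π(i) > π(j)] = 1/2.
By linearity: E[X] = 3486 · (1/2) = C(84, 2) · (1/2) = 3486/2 = 1743 ≈ 1743.00000.

E[X] = 1743 = 1743.00000.


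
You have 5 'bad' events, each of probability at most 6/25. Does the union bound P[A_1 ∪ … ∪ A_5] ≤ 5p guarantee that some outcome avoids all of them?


Union bound: P[∪_{i=1}^{5} A_i] ≤ Σ_i P[A_i] ≤ 5·p = 5·(6/25) = 6/5.
Numerically: 6/5 ≈ 1.2000.
Is 6/5 < 1? NO.
Since the bound 6/5 is ≥ 1, the union bound is uninformative here; it does NOT by itself certify existence.

5·p = 6/5 ≈ 1.2000; existence NOT certified by the union bound.


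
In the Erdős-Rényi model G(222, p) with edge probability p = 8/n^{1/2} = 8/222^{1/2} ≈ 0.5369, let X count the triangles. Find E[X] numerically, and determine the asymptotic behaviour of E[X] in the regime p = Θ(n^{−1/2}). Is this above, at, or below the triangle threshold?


Number of potential triangles: C(222, 3) = 1798940.
Each occurs with probability p³ ≈ (0.5369)³ ≈ 1.547891e-01.
By linearity: E[X] = C(222, 3)·p³ ≈ 1798940 · 1.547891e-01 ≈ 278456.3832.
Since α = 1/2 < 1, p = c/n^{1/2} ≫ 1/n is above the triangle threshold p ~ 1/n. Asymptotically E[X] ~ (c³/6)·n^{3(1−α)} = (8³/6)·n^{1.5} → ∞; triangles are abundant w.h.p.

E[X] ≈ 278456.3832; in regime p = Θ(1/n^{1/2}) E[X] diverges (above the triangle threshold p ~ 1/n).


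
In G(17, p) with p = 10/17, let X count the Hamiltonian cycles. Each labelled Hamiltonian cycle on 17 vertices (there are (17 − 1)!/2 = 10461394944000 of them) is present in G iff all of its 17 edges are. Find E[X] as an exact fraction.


K_17 has (17 − 1)!/2 = 10461394944000 labelled Hamiltonian cycles.
For each such Hamiltonian cycle H, let X_H = 1 if all 17 edges of H are present in G. Then P[X_H = 1] = p^{17} = (10/17)^{17} = 100000000000000000/827240261886336764177.
Summing the indicators: E[X] = Σ_H E[X_H] = 10461394944000 · p^{17} = 10461394944000 · 100000000000000000/827240261886336764177 = 1046139494400000000000000000000/827240261886336764177.
Numerically: E[X] ≈ 1.26e+09.

E[X] = 10461394944000 · (10/17)^{17} = 1046139494400000000000000000000/827240261886336764177 ≈ 1.26e+09.


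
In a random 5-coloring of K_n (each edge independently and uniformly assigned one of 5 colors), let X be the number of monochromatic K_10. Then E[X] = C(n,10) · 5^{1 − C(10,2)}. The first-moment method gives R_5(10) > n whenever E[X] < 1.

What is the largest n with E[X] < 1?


We need C(n, 10) · 5^{1 − 45} < 1, i.e. C(n, 10) < 5^{45 − 1} = 5684341886080801486968994140625.
Check values of n near the boundary:
  n = 5390: C(5390, 10) = 5655833965919099070255434039753; 5655833965919099070255434039753 < 5684341886080801486968994140625? YES
  n = 5391: C(5391, 10) = 5666344714787188828795213697883; 5666344714787188828795213697883 < 5684341886080801486968994140625? YES
  n = 5392: C(5392, 10) = 5676873040158402483252283957448; 5676873040158402483252283957448 < 5684341886080801486968994140625? YES
  n = 5393: C(5393, 10) = 5687418968154238267170642278008; 5687418968154238267170642278008 < 5684341886080801486968994140625? NO
  n = 5394: C(5394, 10) = 5697982524930156243149785372878; 5697982524930156243149785372878 < 5684341886080801486968994140625? NO
The largest n with C(n, 10) < 5684341886080801486968994140625 is n = 5392 (where E[X] = 5676873040158402483252283957448/5684341886080801486968994140625 ≈ 0.999). Hence R_5(10) > 5392, i.e. R_5(10) ≥ 5393.

Largest n = 5392; hence R_5(10) > 5392.


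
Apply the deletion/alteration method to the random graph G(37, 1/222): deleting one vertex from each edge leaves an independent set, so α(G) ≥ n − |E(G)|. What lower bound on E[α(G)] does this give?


E[|E(G)|] = C(37, 2)·p = 666 · (1/222) = 3.
E[α(G)] ≥ n − E[|E(G)|] = 37 − 3 = 34.
Numerically: ≈ 34.0000.
(This is only a lower bound; the true E[α(G)] may be larger.)

E[α(G)] ≥ 34 ≈ 34.0000.


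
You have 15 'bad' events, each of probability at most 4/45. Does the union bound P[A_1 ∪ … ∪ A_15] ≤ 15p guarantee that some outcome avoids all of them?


Union bound: P[∪_{i=1}^{15} A_i] ≤ Σ_i P[A_i] ≤ 15·p = 15·(4/45) = 4/3.
Numerically: 4/3 ≈ 1.3333333.
Is 4/3 < 1? NO.
Since the bound 4/3 is ≥ 1, the union bound is uninformative here; it does NOT by itself certify existence.

15·p = 4/3 ≈ 1.3333333; existence NOT certified by the union bound.


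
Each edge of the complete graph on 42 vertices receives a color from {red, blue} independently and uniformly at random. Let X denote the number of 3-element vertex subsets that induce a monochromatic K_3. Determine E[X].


Let X = Σ_S X_S over the C(42, 3) = 11480 subsets S of size 3, where X_S = 1 if the K_3 on S is monochromatic.
For a fixed S, the K_3 on S has C(3, 2) = 3 edges. P[all 3 edges red] = (1/2)^3, and likewise for blue, so P[monochromatic] = 2·(1/2)^3 = 2^{1 − 3} = 1/4.
By linearity of expectation: E[X] = C(42, 3) · 2^{1 − 3} = 11480 · 1/4 = 2870.
Numerically: E[X] ≈ 2870.000000.

E[X] = C(42,3)·2^(1−C(3,2)) = 2870 ≈ 2870.000000.


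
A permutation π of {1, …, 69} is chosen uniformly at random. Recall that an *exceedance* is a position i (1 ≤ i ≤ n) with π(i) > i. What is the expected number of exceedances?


Write X = Σ_{i=1}^{69} X_i, where X_i = 1_{π(i) > i}.
For each fixed i, π(i) is uniform over {1, …, 69} (marginal of a uniform permutation), so P[π(i) > i] = (n − i)/n. Summing: Σ_{i=1}^{69} (n − i)/n = (0 + 1 + … + 68)/69 = 69(69 − 1)/(2·69) = (69 − 1)/2.
Hence E[X] = Σ_{i=1}^{69} (69 − i)/69 = 34 ≈ 34.000000.

E[X] = 34 = 34.000000.


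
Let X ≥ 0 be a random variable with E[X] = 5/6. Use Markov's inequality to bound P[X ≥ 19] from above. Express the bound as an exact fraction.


μ = E[X] = 5/6, a = 19.
Markov: P[X ≥ 19] ≤ μ/a = (5/6)/19 = 5/114.
Numerically: ≈ 0.04386.
(Since a = 19 > μ = 0.83333, the bound 5/114 is < 1 and informative.)

P[X ≥ 19] ≤ 5/114 ≈ 0.04386.


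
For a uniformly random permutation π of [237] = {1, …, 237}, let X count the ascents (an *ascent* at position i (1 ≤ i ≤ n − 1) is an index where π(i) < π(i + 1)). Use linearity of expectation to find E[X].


Write X = Σ X_I over i = 1, …, 236, with X_I the indicator of one ascent.
There are 236 indicators.
For each fixed i, the pair (π(i), π(i+1)) is a uniformly random ordered pair of distinct values from {1, …, 237}; by symmetry P[π(i) < π(i+1)] = 1/2.
By linearity: E[X] = 236 · (1/2) = (237 − 1) · (1/2) = 118 ≈ 118.000000.

E[X] = 118 = 118.000000.


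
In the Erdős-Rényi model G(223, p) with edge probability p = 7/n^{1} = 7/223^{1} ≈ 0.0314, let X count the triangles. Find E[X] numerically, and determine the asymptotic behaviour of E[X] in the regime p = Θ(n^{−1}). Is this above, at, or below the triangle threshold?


Number of potential triangles: C(223, 3) = 1823471.
Each occurs with probability p³ ≈ (0.0314)³ ≈ 3.09300e-05.
By linearity: E[X] = C(223, 3)·p³ ≈ 1823471 · 3.09300e-05 ≈ 56.400.
Here α = 1, so p = 7/n is exactly at the triangle threshold p ~ 1/n. Asymptotically E[X] → c³/6 = 7³/6 = 343/6 ≈ 57.167, a bounded constant. In this regime the triangle count is asymptotically Poisson(c³/6).

E[X] ≈ 56.400; in regime p = Θ(1/n^{1}) E[X] stays bounded (at the triangle threshold p ~ 1/n).


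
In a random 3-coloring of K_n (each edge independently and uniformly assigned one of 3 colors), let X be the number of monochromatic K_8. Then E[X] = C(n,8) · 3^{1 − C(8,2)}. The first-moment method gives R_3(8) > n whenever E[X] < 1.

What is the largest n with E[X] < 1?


We need C(n, 8) · 3^{1 − 28} < 1, i.e. C(n, 8) < 3^{28 − 1} = 7625597484987.
Check values of n near the boundary:
  n = 154: C(154, 8) = 6521818990995; 6521818990995 < 7625597484987? YES
  n = 155: C(155, 8) = 6876747915675; 6876747915675 < 7625597484987? YES
  n = 156: C(156, 8) = 7248464019225; 7248464019225 < 7625597484987? YES
  n = 157: C(157, 8) = 7637643295425; 7637643295425 < 7625597484987? NO
  n = 158: C(158, 8) = 8044984271181; 8044984271181 < 7625597484987? NO
The largest n with C(n, 8) < 7625597484987 is n = 156 (where E[X] = 805384891025/847288609443 ≈ 0.95054). Hence R_3(8) > 156, i.e. R_3(8) ≥ 157.

Largest n = 156; hence R_3(8) > 156.


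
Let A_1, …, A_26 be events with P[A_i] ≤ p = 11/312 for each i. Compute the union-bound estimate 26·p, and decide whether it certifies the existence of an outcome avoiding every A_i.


Union bound: P[∪_{i=1}^{26} A_i] ≤ Σ_i P[A_i] ≤ 26·p = 26·(11/312) = 11/12.
Numerically: 11/12 ≈ 0.9167.
Is 11/12 < 1? YES.
Since P[∪ A_i] ≤ 11/12 < 1, the complement has P[∩ A_i^c] ≥ 1 − 11/12 = 1/12 > 0, so some outcome avoids every A_i.

26·p = 11/12 ≈ 0.9167; existence CERTIFIED by the union bound.


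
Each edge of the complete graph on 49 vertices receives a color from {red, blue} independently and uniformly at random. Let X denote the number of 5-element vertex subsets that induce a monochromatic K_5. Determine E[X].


Let X = Σ_S X_S over the C(49, 5) = 1906884 subsets S of size 5, where X_S = 1 if the K_5 on S is monochromatic.
For a fixed S, the K_5 on S has C(5, 2) = 10 edges. P[all 10 edges red] = (1/2)^10, and likewise for blue, so P[monochromatic] = 2·(1/2)^10 = 2^{1 − 10} = 1/512.
Summing: E[X] = C(49, 5) · 2^{1 − 10} = 1906884 · 1/512 = 476721/128.
Numerically: E[X] ≈ 3724.383.

E[X] = C(49,5)·2^(1−C(5,2)) = 476721/128 ≈ 3724.383.


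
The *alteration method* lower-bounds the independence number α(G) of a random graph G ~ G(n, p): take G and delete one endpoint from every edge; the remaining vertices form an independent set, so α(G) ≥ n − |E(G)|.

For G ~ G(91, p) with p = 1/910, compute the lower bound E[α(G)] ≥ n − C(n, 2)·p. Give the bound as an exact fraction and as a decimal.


E[|E(G)|] = C(91, 2)·p = 4095 · (1/910) = 9/2.
E[α(G)] ≥ n − E[|E(G)|] = 91 − 9/2 = 173/2.
Numerically: ≈ 86.5000.
(This is only a lower bound; the true E[α(G)] may be larger.)

E[α(G)] ≥ 173/2 ≈ 86.5000.


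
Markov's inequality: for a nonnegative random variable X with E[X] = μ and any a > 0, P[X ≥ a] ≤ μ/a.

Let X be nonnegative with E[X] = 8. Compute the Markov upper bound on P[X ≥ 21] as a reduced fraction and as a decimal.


μ = E[X] = 8, a = 21.
Markov: P[X ≥ 21] ≤ μ/a = (8)/21 = 8/21.
Numerically: ≈ 0.381.
(Since a = 21 > μ = 8.000, the bound 8/21 is < 1 and informative.)

P[X ≥ 21] ≤ 8/21 ≈ 0.381.


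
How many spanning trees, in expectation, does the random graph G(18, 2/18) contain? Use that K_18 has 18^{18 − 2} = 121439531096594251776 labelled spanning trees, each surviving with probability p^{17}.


K_18 has 18^{18 − 2} = 121439531096594251776 labelled spanning trees.
For each such spanning tree H, let X_H = 1 if all 17 edges of H are present in G. Then P[X_H = 1] = p^{17} = (1/9)^{17} = 1/16677181699666569.
By linearity of expectation: E[X] = Σ_H E[X_H] = 121439531096594251776 · p^{17} = 121439531096594251776 · 1/16677181699666569 = 65536/9.
Numerically: E[X] ≈ 7281.78.

E[X] = 121439531096594251776 · (1/9)^{17} = 65536/9 ≈ 7281.78.


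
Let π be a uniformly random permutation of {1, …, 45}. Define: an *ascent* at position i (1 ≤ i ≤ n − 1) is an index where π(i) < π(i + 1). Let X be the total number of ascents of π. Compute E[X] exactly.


Write X = Σ X_I over i = 1, …, 44, with X_I the indicator of one ascent.
There are 44 indicators.
For each fixed i, the pair (π(i), π(i+1)) is a uniformly random ordered pair of distinct values from {1, …, 45}; by symmetry P[π(i) < π(i+1)] = 1/2.
By linearity: E[X] = 44 · (1/2) = (45 − 1) · (1/2) = 22 ≈ 22.0000.

E[X] = 22 = 22.0000.


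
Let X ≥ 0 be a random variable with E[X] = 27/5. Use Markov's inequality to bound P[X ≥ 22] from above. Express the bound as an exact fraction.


μ = E[X] = 27/5, a = 22.
Markov: P[X ≥ 22] ≤ μ/a = (27/5)/22 = 27/110.
Numerically: ≈ 0.245455.
(Since a = 22 > μ = 5.400000, the bound 27/110 is < 1 and informative.)

P[X ≥ 22] ≤ 27/110 ≈ 0.245455.


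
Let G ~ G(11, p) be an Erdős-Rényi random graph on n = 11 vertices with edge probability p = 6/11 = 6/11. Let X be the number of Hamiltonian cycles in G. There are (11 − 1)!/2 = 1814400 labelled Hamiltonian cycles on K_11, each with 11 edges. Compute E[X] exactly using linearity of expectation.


K_11 has (11 − 1)!/2 = 1814400 labelled Hamiltonian cycles.
For each such Hamiltonian cycle H, let X_H = 1 if all 11 edges of H are present in G. Then P[X_H = 1] = p^{11} = (6/11)^{11} = 362797056/285311670611.
By linearity of expectation: E[X] = Σ_H E[X_H] = 1814400 · p^{11} = 1814400 · 362797056/285311670611 = 658258978406400/285311670611.
Numerically: E[X] ≈ 2307.2.

E[X] = 1814400 · (6/11)^{11} = 658258978406400/285311670611 ≈ 2307.2.


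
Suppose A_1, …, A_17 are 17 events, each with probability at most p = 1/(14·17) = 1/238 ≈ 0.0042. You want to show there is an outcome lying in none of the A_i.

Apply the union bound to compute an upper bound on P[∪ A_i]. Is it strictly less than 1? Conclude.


Union bound: P[∪_{i=1}^{17} A_i] ≤ Σ_i P[A_i] ≤ 17·p = 17·(1/238) = 1/14.
Numerically: 1/14 ≈ 0.0714.
Is 1/14 < 1? YES.
Since P[∪ A_i] ≤ 1/14 < 1, the complement has P[∩ A_i^c] ≥ 1 − 1/14 = 13/14 > 0, so some outcome avoids every A_i.

17·p = 1/14 ≈ 0.0714; existence CERTIFIED by the union bound.


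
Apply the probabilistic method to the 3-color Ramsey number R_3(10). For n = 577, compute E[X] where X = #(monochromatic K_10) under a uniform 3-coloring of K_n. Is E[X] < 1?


E[X] = C(577, 10) · 3^{1 − 45} = 1042166760920175198880 · 3^{−44} = 1042166760920175198880/984770902183611232881.
As a reduced fraction: E[X] = 1042166760920175198880/984770902183611232881 ≈ 1.058.
Is E[X] < 1? NO.
Since E[X] ≥ 1, the first-moment bound is inconclusive at n = 577; it does NOT by itself certify R_3(10) > 577.

E[X] = 1042166760920175198880/984770902183611232881 ≈ 1.058; E[X] ≥ 1; first-moment method inconclusive here.


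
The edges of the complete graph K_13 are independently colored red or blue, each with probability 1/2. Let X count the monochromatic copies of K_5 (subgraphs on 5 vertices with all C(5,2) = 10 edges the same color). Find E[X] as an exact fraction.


Let X = Σ_S X_S over the C(13, 5) = 1287 subsets S of size 5, where X_S = 1 if the K_5 on S is monochromatic.
For a fixed S, the K_5 on S has C(5, 2) = 10 edges. P[all 10 edges red] = (1/2)^10, and likewise for blue, so P[monochromatic] = 2·(1/2)^10 = 2^{1 − 10} = 1/512.
Summing: E[X] = C(13, 5) · 2^{1 − 10} = 1287 · 1/512 = 1287/512.
Numerically: E[X] ≈ 2.5137.

E[X] = C(13,5)·2^(1−C(5,2)) = 1287/512 ≈ 2.5137.


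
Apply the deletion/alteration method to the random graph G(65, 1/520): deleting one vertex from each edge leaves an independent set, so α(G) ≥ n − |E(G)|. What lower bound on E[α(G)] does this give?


E[|E(G)|] = C(65, 2)·p = 2080 · (1/520) = 4.
E[α(G)] ≥ n − E[|E(G)|] = 65 − 4 = 61.
Numerically: ≈ 61.0000.
(This is only a lower bound; the true E[α(G)] may be larger.)

E[α(G)] ≥ 61 ≈ 61.0000.


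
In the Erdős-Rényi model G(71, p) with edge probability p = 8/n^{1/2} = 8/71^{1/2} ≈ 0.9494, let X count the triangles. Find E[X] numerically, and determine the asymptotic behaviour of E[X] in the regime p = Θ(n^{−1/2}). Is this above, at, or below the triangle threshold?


Number of potential triangles: C(71, 3) = 57155.
Each occurs with probability p³ ≈ (0.9494)³ ≈ 8.558200e-01.
By linearity: E[X] = C(71, 3)·p³ ≈ 57155 · 8.558200e-01 ≈ 48914.3928.
Since α = 1/2 < 1, p = c/n^{1/2} ≫ 1/n is above the triangle threshold p ~ 1/n. Asymptotically E[X] ~ (c³/6)·n^{3(1−α)} = (8³/6)·n^{1.5} → ∞; triangles are abundant w.h.p.

E[X] ≈ 48914.3928; in regime p = Θ(1/n^{1/2}) E[X] diverges (above the triangle threshold p ~ 1/n).


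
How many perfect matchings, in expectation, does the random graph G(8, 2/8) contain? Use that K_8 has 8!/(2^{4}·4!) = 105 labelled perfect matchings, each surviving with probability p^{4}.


K_8 has 8!/(2^{4}·4!) = 105 labelled perfect matchings.
For each such perfect matching H, let X_H = 1 if all 4 edges of H are present in G. Then P[X_H = 1] = p^{4} = (1/4)^{4} = 1/256.
Summing the indicators: E[X] = Σ_H E[X_H] = 105 · p^{4} = 105 · 1/256 = 105/256.
Numerically: E[X] ≈ 0.410156.

E[X] = 105 · (1/4)^{4} = 105/256 ≈ 0.410156.


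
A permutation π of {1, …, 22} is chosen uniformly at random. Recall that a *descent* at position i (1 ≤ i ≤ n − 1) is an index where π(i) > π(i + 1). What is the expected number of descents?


Write X = Σ X_I over i = 1, …, 21, with X_I the indicator of one descent.
There are 21 indicators.
For each fixed i, the pair (π(i), π(i+1)) is a uniformly random ordered pair of distinct values from {1, …, 22}; by symmetry P[π(i) > π(i+1)] = 1/2.
By linearity: E[X] = 21 · (1/2) = (22 − 1) · (1/2) = 21/2 ≈ 10.5000.

E[X] = 21/2 = 10.5000.


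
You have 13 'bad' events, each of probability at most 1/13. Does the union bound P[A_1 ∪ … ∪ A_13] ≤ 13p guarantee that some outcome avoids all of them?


Union bound: P[∪_{i=1}^{13} A_i] ≤ Σ_i P[A_i] ≤ 13·p = 13·(1/13) = 1.
Numerically: 1 ≈ 1.0000000.
Is 1 < 1? NO.
Since the bound 1 is ≥ 1, the union bound is uninformative here; it does NOT by itself certify existence.

13·p = 1 ≈ 1.0000000; existence NOT certified by the union bound.


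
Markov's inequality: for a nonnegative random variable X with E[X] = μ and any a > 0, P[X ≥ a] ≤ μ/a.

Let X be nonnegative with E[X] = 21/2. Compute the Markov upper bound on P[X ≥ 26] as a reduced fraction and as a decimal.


μ = E[X] = 21/2, a = 26.
Markov: P[X ≥ 26] ≤ μ/a = (21/2)/26 = 21/52.
Numerically: ≈ 0.404.
(Since a = 26 > μ = 10.500, the bound 21/52 is < 1 and informative.)

P[X ≥ 26] ≤ 21/52 ≈ 0.404.


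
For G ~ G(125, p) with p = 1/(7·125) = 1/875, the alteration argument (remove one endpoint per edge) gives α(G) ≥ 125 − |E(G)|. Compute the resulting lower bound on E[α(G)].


E[|E(G)|] = C(125, 2)·p = 7750 · (1/875) = 62/7.
E[α(G)] ≥ n − E[|E(G)|] = 125 − 62/7 = 813/7.
Numerically: ≈ 116.1429.
(This is only a lower bound; the true E[α(G)] may be larger.)

E[α(G)] ≥ 813/7 ≈ 116.1429.


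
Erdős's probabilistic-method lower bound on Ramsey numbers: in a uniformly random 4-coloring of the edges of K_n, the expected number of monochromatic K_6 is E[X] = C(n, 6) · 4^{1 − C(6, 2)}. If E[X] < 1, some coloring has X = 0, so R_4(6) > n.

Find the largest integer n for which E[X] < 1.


We need C(n, 6) · 4^{1 − 15} < 1, i.e. C(n, 6) < 4^{15 − 1} = 268435456.
Check values of n near the boundary:
  n = 73: C(73, 6) = 170230452; 170230452 < 268435456? YES
  n = 74: C(74, 6) = 185250786; 185250786 < 268435456? YES
  n = 75: C(75, 6) = 201359550; 201359550 < 268435456? YES
  n = 76: C(76, 6) = 218618940; 218618940 < 268435456? YES
  n = 77: C(77, 6) = 237093780; 237093780 < 268435456? YES
  n = 78: C(78, 6) = 256851595; 256851595 < 268435456? YES
  n = 79: C(79, 6) = 277962685; 277962685 < 268435456? NO
  n = 80: C(80, 6) = 300500200; 300500200 < 268435456? NO
  n = 81: C(81, 6) = 324540216; 324540216 < 268435456? NO
The largest n with C(n, 6) < 268435456 is n = 78 (where E[X] = 256851595/268435456 ≈ 0.957). Hence R_4(6) > 78, i.e. R_4(6) ≥ 79.

Largest n = 78; hence R_4(6) > 78.


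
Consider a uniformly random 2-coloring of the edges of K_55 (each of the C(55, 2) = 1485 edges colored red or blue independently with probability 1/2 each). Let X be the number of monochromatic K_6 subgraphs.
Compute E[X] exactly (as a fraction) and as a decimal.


Let X = Σ_S X_S over the C(55, 6) = 28989675 subsets S of size 6, where X_S = 1 if the K_6 on S is monochromatic.
For a fixed S, the K_6 on S has C(6, 2) = 15 edges. P[all 15 edges red] = (1/2)^15, and likewise for blue, so P[monochromatic] = 2·(1/2)^15 = 2^{1 − 15} = 1/16384.
By linearity of expectation: E[X] = C(55, 6) · 2^{1 − 15} = 28989675 · 1/16384 = 28989675/16384.
Numerically: E[X] ≈ 1769.389.

E[X] = C(55,6)·2^(1−C(6,2)) = 28989675/16384 ≈ 1769.389.


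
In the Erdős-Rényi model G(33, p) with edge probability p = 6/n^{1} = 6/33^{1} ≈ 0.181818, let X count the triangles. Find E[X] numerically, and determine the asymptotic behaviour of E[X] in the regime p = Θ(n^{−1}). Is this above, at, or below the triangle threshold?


Number of potential triangles: C(33, 3) = 5456.
Each occurs with probability p³ ≈ (0.181818)³ ≈ 6.01051841e-03.
By linearity: E[X] = C(33, 3)·p³ ≈ 5456 · 6.01051841e-03 ≈ 32.793388.
Here α = 1, so p = 6/n is exactly at the triangle threshold p ~ 1/n. Asymptotically E[X] → c³/6 = 6³/6 = 36 ≈ 36.000000, a bounded constant. In this regime the triangle count is asymptotically Poisson(c³/6).

E[X] ≈ 32.793388; in regime p = Θ(1/n^{1}) E[X] stays bounded (at the triangle threshold p ~ 1/n).


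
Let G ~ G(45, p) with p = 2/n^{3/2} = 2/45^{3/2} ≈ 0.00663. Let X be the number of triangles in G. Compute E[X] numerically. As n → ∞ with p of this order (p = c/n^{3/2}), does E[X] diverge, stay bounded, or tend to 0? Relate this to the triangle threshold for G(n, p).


Number of potential triangles: C(45, 3) = 14190.
Each occurs with probability p³ ≈ (0.00663)³ ≈ 2.90826e-07.
By linearity: E[X] = C(45, 3)·p³ ≈ 14190 · 2.90826e-07 ≈ 0.004.
Since α = 3/2 > 1, p = c/n^{3/2} = o(1/n) is below the triangle threshold p ~ 1/n. Asymptotically E[X] ~ (c³/6)·n^{3(1−α)} = (2³/6)·n^{-1.5} → 0, so by Markov's inequality G has no triangles w.h.p.

E[X] ≈ 0.004; in regime p = Θ(1/n^{3/2}) E[X] tends to 0 (below the triangle threshold p ~ 1/n).


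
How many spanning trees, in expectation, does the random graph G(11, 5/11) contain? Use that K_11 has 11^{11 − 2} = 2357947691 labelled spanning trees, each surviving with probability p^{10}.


K_11 has 11^{11 − 2} = 2357947691 labelled spanning trees.
For each such spanning tree H, let X_H = 1 if all 10 edges of H are present in G. Then P[X_H = 1] = p^{10} = (5/11)^{10} = 9765625/25937424601.
Summing the indicators: E[X] = Σ_H E[X_H] = 2357947691 · p^{10} = 2357947691 · 9765625/25937424601 = 9765625/11.
Numerically: E[X] ≈ 8.88e+05.

E[X] = 2357947691 · (5/11)^{10} = 9765625/11 ≈ 8.88e+05.


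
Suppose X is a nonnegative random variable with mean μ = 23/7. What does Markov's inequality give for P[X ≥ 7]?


μ = E[X] = 23/7, a = 7.
Markov: P[X ≥ 7] ≤ μ/a = (23/7)/7 = 23/49.
Numerically: ≈ 0.4694.
(Since a = 7 > μ = 3.2857, the bound 23/49 is < 1 and informative.)

P[X ≥ 7] ≤ 23/49 ≈ 0.4694.


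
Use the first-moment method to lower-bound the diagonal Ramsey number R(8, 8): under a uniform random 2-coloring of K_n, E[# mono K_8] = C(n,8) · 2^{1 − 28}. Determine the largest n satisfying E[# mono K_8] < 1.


We need C(n, 8) · 2^{1 − 28} < 1, i.e. C(n, 8) < 2^{28 − 1} = 134217728.
Check values of n near the boundary:
  n = 37: C(37, 8) = 38608020; 38608020 < 134217728? YES
  n = 38: C(38, 8) = 48903492; 48903492 < 134217728? YES
  n = 39: C(39, 8) = 61523748; 61523748 < 134217728? YES
  n = 40: C(40, 8) = 76904685; 76904685 < 134217728? YES
  n = 41: C(41, 8) = 95548245; 95548245 < 134217728? YES
  n = 42: C(42, 8) = 118030185; 118030185 < 134217728? YES
  n = 43: C(43, 8) = 145008513; 145008513 < 134217728? NO
The largest n with C(n, 8) < 134217728 is n = 42 (where E[X] = 118030185/134217728 ≈ 0.879393). Hence R(8, 8) > 42, i.e. R(8, 8) ≥ 43.

Largest n = 42; hence R(8, 8) > 42.


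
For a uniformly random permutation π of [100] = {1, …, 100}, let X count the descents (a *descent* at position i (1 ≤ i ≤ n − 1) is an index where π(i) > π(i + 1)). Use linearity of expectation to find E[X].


Write X = Σ X_I over i = 1, …, 99, with X_I the indicator of one descent.
There are 99 indicators.
For each fixed i, the pair (π(i), π(i+1)) is a uniformly random ordered pair of distinct values from {1, …, 100}; by symmetry P[π(i) > π(i+1)] = 1/2.
By linearity: E[X] = 99 · (1/2) = (100 − 1) · (1/2) = 99/2 ≈ 49.500000.

E[X] = 99/2 = 49.500000.


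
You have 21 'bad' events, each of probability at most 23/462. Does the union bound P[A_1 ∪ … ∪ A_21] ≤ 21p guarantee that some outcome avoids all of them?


Union bound: P[∪_{i=1}^{21} A_i] ≤ Σ_i P[A_i] ≤ 21·p = 21·(23/462) = 23/22.
Numerically: 23/22 ≈ 1.045.
Is 23/22 < 1? NO.
Since the bound 23/22 is ≥ 1, the union bound is uninformative here; it does NOT by itself certify existence.

21·p = 23/22 ≈ 1.045; existence NOT certified by the union bound.


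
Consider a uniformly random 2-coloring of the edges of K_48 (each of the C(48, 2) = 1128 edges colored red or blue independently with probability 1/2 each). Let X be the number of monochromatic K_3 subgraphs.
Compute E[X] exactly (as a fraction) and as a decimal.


Let X = Σ_S X_S over the C(48, 3) = 17296 subsets S of size 3, where X_S = 1 if the K_3 on S is monochromatic.
For a fixed S, the K_3 on S has C(3, 2) = 3 edges. P[all 3 edges red] = (1/2)^3, and likewise for blue, so P[monochromatic] = 2·(1/2)^3 = 2^{1 − 3} = 1/4.
By linearity of expectation: E[X] = C(48, 3) · 2^{1 − 3} = 17296 · 1/4 = 4324.
Numerically: E[X] ≈ 4324.000000.

E[X] = C(48,3)·2^(1−C(3,2)) = 4324 ≈ 4324.000000.


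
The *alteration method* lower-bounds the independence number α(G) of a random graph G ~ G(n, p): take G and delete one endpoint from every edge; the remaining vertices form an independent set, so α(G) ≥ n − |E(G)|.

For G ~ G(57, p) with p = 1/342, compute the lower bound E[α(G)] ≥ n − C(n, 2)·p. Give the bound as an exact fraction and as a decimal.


E[|E(G)|] = C(57, 2)·p = 1596 · (1/342) = 14/3.
E[α(G)] ≥ n − E[|E(G)|] = 57 − 14/3 = 157/3.
Numerically: ≈ 52.3333.
(This is only a lower bound; the true E[α(G)] may be larger.)

E[α(G)] ≥ 157/3 ≈ 52.3333.


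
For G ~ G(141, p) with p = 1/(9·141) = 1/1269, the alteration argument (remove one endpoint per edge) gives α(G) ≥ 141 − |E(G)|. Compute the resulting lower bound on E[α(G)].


E[|E(G)|] = C(141, 2)·p = 9870 · (1/1269) = 70/9.
E[α(G)] ≥ n − E[|E(G)|] = 141 − 70/9 = 1199/9.
Numerically: ≈ 133.22222.
(This is only a lower bound; the true E[α(G)] may be larger.)

E[α(G)] ≥ 1199/9 ≈ 133.22222.


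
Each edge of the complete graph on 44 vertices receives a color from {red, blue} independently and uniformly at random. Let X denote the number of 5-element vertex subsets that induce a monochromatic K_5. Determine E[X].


Let X = Σ_S X_S over the C(44, 5) = 1086008 subsets S of size 5, where X_S = 1 if the K_5 on S is monochromatic.
For a fixed S, the K_5 on S has C(5, 2) = 10 edges. P[all 10 edges red] = (1/2)^10, and likewise for blue, so P[monochromatic] = 2·(1/2)^10 = 2^{1 − 10} = 1/512.
Summing: E[X] = C(44, 5) · 2^{1 − 10} = 1086008 · 1/512 = 135751/64.
Numerically: E[X] ≈ 2121.109375.

E[X] = C(44,5)·2^(1−C(5,2)) = 135751/64 ≈ 2121.109375.


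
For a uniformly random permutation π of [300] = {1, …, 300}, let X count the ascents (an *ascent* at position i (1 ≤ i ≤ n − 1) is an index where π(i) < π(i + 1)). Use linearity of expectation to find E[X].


Write X = Σ X_I over i = 1, …, 299, with X_I the indicator of one ascent.
There are 299 indicators.
For each fixed i, the pair (π(i), π(i+1)) is a uniformly random ordered pair of distinct values from {1, …, 300}; by symmetry P[π(i) < π(i+1)] = 1/2.
By linearity: E[X] = 299 · (1/2) = (300 − 1) · (1/2) = 299/2 ≈ 149.500.

E[X] = 299/2 = 149.500.


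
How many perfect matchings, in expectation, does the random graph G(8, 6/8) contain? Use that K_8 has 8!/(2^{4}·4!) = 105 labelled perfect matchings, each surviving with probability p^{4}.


K_8 has 8!/(2^{4}·4!) = 105 labelled perfect matchings.
For each such perfect matching H, let X_H = 1 if all 4 edges of H are present in G. Then P[X_H = 1] = p^{4} = (3/4)^{4} = 81/256.
By linearity: E[X] = Σ_H E[X_H] = 105 · p^{4} = 105 · 81/256 = 8505/256.
Numerically: E[X] ≈ 33.2.

E[X] = 105 · (3/4)^{4} = 8505/256 ≈ 33.2.


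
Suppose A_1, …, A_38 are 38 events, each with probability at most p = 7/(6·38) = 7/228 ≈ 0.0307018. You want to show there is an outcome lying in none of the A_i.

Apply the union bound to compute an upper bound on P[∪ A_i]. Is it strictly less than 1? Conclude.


Union bound: P[∪_{i=1}^{38} A_i] ≤ Σ_i P[A_i] ≤ 38·p = 38·(7/228) = 7/6.
Numerically: 7/6 ≈ 1.1666667.
Is 7/6 < 1? NO.
Since the bound 7/6 is ≥ 1, the union bound is uninformative here; it does NOT by itself certify existence.

38·p = 7/6 ≈ 1.1666667; existence NOT certified by the union bound.


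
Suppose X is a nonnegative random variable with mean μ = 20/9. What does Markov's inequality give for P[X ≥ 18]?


μ = E[X] = 20/9, a = 18.
Markov: P[X ≥ 18] ≤ μ/a = (20/9)/18 = 10/81.
Numerically: ≈ 0.123.
(Since a = 18 > μ = 2.222, the bound 10/81 is < 1 and informative.)

P[X ≥ 18] ≤ 10/81 ≈ 0.123.


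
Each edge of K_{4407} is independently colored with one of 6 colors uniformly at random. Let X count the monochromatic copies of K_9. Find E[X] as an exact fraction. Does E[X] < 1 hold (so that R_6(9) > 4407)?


E[X] = C(4407, 9) · 6^{1 − 36} = 1713856532599459170657070050 · 6^{−35} = 1713856532599459170657070050/1719070799748422591028658176.
As a reduced fraction: E[X] = 285642755433243195109511675/286511799958070431838109696 ≈ 0.996967.
Is E[X] < 1? YES.
Since E[X] < 1, there exists a 6-coloring of K_{4407} with no monochromatic K_9; hence R_6(9) > 4407.

E[X] = 285642755433243195109511675/286511799958070431838109696 ≈ 0.996967; E[X] < 1, so R_6(9) > 4407.


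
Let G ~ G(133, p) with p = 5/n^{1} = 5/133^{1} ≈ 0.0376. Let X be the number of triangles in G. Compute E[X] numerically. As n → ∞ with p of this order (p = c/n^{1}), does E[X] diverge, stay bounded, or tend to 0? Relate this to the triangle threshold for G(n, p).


Number of potential triangles: C(133, 3) = 383306.
Each occurs with probability p³ ≈ (0.0376)³ ≈ 5.31319e-05.
By linearity: E[X] = C(133, 3)·p³ ≈ 383306 · 5.31319e-05 ≈ 20.366.
Here α = 1, so p = 5/n is exactly at the triangle threshold p ~ 1/n. Asymptotically E[X] → c³/6 = 5³/6 = 125/6 ≈ 20.833, a bounded constant. In this regime the triangle count is asymptotically Poisson(c³/6).

E[X] ≈ 20.366; in regime p = Θ(1/n^{1}) E[X] stays bounded (at the triangle threshold p ~ 1/n).


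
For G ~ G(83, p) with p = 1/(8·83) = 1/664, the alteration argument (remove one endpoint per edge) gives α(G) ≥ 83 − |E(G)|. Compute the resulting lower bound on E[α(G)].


E[|E(G)|] = C(83, 2)·p = 3403 · (1/664) = 41/8.
E[α(G)] ≥ n − E[|E(G)|] = 83 − 41/8 = 623/8.
Numerically: ≈ 77.87500.
(This is only a lower bound; the true E[α(G)] may be larger.)

E[α(G)] ≥ 623/8 ≈ 77.87500.


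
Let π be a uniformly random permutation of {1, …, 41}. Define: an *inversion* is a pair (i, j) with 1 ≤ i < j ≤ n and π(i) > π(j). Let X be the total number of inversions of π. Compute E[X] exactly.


Write X = Σ X_I over the C(41, 2) = 820 pairs i < j, with X_I the indicator of one inversion.
There are 820 indicators.
For each fixed pair i < j, the values π(i) and π(j) are two distinct elements of {1, …, 41} in uniformly random order; by symmetry P[π(i) > π(j)] = 1/2.
By linearity: E[X] = 820 · (1/2) = C(41, 2) · (1/2) = 820/2 = 410 ≈ 410.000000.

E[X] = 410 = 410.000000.


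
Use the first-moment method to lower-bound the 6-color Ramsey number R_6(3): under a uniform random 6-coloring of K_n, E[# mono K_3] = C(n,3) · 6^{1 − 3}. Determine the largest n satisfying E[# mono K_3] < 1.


We need C(n, 3) · 6^{1 − 3} < 1, i.e. C(n, 3) < 6^{3 − 1} = 36.
Check values of n near the boundary:
  n = 3: C(3, 3) = 1; 1 < 36? YES
  n = 4: C(4, 3) = 4; 4 < 36? YES
  n = 5: C(5, 3) = 10; 10 < 36? YES
  n = 6: C(6, 3) = 20; 20 < 36? YES
  n = 7: C(7, 3) = 35; 35 < 36? YES
  n = 8: C(8, 3) = 56; 56 < 36? NO
The largest n with C(n, 3) < 36 is n = 7 (where E[X] = 35/36 ≈ 0.972222). Hence R_6(3) > 7, i.e. R_6(3) ≥ 8.

Largest n = 7; hence R_6(3) > 7.


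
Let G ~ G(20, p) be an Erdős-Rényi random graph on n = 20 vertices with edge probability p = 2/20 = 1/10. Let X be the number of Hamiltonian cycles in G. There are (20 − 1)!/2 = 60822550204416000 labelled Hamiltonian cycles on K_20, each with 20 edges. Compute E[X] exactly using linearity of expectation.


K_20 has (20 − 1)!/2 = 60822550204416000 labelled Hamiltonian cycles.
For each such Hamiltonian cycle H, let X_H = 1 if all 20 edges of H are present in G. Then P[X_H = 1] = p^{20} = (1/10)^{20} = 1/100000000000000000000.
By linearity of expectation: E[X] = Σ_H E[X_H] = 60822550204416000 · p^{20} = 60822550204416000 · 1/100000000000000000000 = 14849255421/24414062500000.
Numerically: E[X] ≈ 0.00060823.

E[X] = 60822550204416000 · (1/10)^{20} = 14849255421/24414062500000 ≈ 0.00060823.


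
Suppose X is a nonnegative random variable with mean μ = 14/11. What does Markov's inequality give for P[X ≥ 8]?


μ = E[X] = 14/11, a = 8.
Markov: P[X ≥ 8] ≤ μ/a = (14/11)/8 = 7/44.
Numerically: ≈ 0.159091.
(Since a = 8 > μ = 1.272727, the bound 7/44 is < 1 and informative.)

P[X ≥ 8] ≤ 7/44 ≈ 0.159091.
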